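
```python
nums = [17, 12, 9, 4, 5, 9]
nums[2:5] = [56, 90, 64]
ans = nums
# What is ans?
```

nums starts as [17, 12, 9, 4, 5, 9] (length 6). The slice nums[2:5] covers indices [2, 3, 4] with values [9, 4, 5]. Replacing that slice with [56, 90, 64] (same length) produces [17, 12, 56, 90, 64, 9].

[17, 12, 56, 90, 64, 9]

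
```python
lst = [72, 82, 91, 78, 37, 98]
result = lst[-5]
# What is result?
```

lst has length 6. Negative index -5 maps to positive index 6 + (-5) = 1. lst[1] = 82.

82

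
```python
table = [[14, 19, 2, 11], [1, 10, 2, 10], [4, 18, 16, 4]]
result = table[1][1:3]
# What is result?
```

table[1] = [1, 10, 2, 10]. table[1] has length 4. The slice table[1][1:3] selects indices [1, 2] (1->10, 2->2), giving [10, 2].

[10, 2]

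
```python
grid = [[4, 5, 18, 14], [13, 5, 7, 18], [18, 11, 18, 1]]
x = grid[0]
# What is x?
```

grid has 3 rows. Row 0 is [4, 5, 18, 14].

[4, 5, 18, 14]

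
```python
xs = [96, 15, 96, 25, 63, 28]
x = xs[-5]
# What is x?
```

xs has length 6. Negative index -5 maps to positive index 6 + (-5) = 1. xs[1] = 15.

15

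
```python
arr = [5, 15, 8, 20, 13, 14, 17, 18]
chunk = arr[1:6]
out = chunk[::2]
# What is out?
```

arr has length 8. The slice arr[1:6] selects indices [1, 2, 3, 4, 5] (1->15, 2->8, 3->20, 4->13, 5->14), giving [15, 8, 20, 13, 14]. So chunk = [15, 8, 20, 13, 14]. chunk has length 5. The slice chunk[::2] selects indices [0, 2, 4] (0->15, 2->20, 4->14), giving [15, 20, 14].

[15, 20, 14]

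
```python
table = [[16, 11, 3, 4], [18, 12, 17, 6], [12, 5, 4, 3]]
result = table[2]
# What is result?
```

table has 3 rows. Row 2 is [12, 5, 4, 3].

[12, 5, 4, 3]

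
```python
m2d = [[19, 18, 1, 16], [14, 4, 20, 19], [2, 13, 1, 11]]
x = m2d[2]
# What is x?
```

m2d has 3 rows. Row 2 is [2, 13, 1, 11].

[2, 13, 1, 11]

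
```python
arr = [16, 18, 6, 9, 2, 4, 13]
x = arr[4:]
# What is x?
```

arr has length 7. The slice arr[4:] selects indices [4, 5, 6] (4->2, 5->4, 6->13), giving [2, 4, 13].

[2, 4, 13]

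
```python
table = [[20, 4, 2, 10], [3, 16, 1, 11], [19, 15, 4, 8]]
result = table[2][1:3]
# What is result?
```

table[2] = [19, 15, 4, 8]. table[2] has length 4. The slice table[2][1:3] selects indices [1, 2] (1->15, 2->4), giving [15, 4].

[15, 4]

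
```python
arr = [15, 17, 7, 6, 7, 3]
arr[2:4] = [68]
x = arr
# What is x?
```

arr starts as [15, 17, 7, 6, 7, 3] (length 6). The slice arr[2:4] covers indices [2, 3] with values [7, 6]. Replacing that slice with [68] (different length) produces [15, 17, 68, 7, 3].

[15, 17, 68, 7, 3]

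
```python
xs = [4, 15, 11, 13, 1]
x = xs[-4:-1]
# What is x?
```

xs has length 5. The slice xs[-4:-1] selects indices [1, 2, 3] (1->15, 2->11, 3->13), giving [15, 11, 13].

[15, 11, 13]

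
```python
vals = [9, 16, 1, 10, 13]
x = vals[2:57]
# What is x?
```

vals has length 5. The slice vals[2:57] selects indices [2, 3, 4] (2->1, 3->10, 4->13), giving [1, 10, 13].

[1, 10, 13]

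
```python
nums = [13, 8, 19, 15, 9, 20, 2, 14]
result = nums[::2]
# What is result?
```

nums has length 8. The slice nums[::2] selects indices [0, 2, 4, 6] (0->13, 2->19, 4->9, 6->2), giving [13, 19, 9, 2].

[13, 19, 9, 2]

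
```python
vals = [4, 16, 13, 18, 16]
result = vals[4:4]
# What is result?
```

vals has length 5. The slice vals[4:4] resolves to an empty index range, so the result is [].

[]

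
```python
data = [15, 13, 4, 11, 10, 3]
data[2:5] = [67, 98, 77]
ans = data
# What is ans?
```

data starts as [15, 13, 4, 11, 10, 3] (length 6). The slice data[2:5] covers indices [2, 3, 4] with values [4, 11, 10]. Replacing that slice with [67, 98, 77] (same length) produces [15, 13, 67, 98, 77, 3].

[15, 13, 67, 98, 77, 3]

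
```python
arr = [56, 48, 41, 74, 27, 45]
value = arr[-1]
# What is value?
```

arr has length 6. Negative index -1 maps to positive index 6 + (-1) = 5. arr[5] = 45.

45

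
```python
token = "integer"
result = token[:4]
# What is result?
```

token has length 7. The slice token[:4] selects indices [0, 1, 2, 3] (0->'i', 1->'n', 2->'t', 3->'e'), giving 'inte'.

'inte'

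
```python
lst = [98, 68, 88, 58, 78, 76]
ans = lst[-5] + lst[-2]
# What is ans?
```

lst has length 6. Negative index -5 maps to positive index 6 + (-5) = 1. lst[1] = 68.
lst has length 6. Negative index -2 maps to positive index 6 + (-2) = 4. lst[4] = 78.
Sum: 68 + 78 = 146.

146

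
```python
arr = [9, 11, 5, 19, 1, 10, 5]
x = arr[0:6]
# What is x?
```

arr has length 7. The slice arr[0:6] selects indices [0, 1, 2, 3, 4, 5] (0->9, 1->11, 2->5, 3->19, 4->1, 5->10), giving [9, 11, 5, 19, 1, 10].

[9, 11, 5, 19, 1, 10]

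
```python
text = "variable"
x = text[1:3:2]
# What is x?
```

text has length 8. The slice text[1:3:2] selects indices [1] (1->'a'), giving 'a'.

'a'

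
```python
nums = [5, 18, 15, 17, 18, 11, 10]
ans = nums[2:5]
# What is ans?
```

nums has length 7. The slice nums[2:5] selects indices [2, 3, 4] (2->15, 3->17, 4->18), giving [15, 17, 18].

[15, 17, 18]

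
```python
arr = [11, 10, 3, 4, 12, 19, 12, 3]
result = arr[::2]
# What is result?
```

arr has length 8. The slice arr[::2] selects indices [0, 2, 4, 6] (0->11, 2->3, 4->12, 6->12), giving [11, 3, 12, 12].

[11, 3, 12, 12]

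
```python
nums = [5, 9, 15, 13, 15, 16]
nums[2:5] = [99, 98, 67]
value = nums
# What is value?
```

nums starts as [5, 9, 15, 13, 15, 16] (length 6). The slice nums[2:5] covers indices [2, 3, 4] with values [15, 13, 15]. Replacing that slice with [99, 98, 67] (same length) produces [5, 9, 99, 98, 67, 16].

[5, 9, 99, 98, 67, 16]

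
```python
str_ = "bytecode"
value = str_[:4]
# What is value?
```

str_ has length 8. The slice str_[:4] selects indices [0, 1, 2, 3] (0->'b', 1->'y', 2->'t', 3->'e'), giving 'byte'.

'byte'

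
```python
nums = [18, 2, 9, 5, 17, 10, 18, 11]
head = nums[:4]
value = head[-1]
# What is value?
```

nums has length 8. The slice nums[:4] selects indices [0, 1, 2, 3] (0->18, 1->2, 2->9, 3->5), giving [18, 2, 9, 5]. So head = [18, 2, 9, 5]. Then head[-1] = 5.

5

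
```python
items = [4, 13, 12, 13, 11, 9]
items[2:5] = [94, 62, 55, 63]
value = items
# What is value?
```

items starts as [4, 13, 12, 13, 11, 9] (length 6). The slice items[2:5] covers indices [2, 3, 4] with values [12, 13, 11]. Replacing that slice with [94, 62, 55, 63] (different length) produces [4, 13, 94, 62, 55, 63, 9].

[4, 13, 94, 62, 55, 63, 9]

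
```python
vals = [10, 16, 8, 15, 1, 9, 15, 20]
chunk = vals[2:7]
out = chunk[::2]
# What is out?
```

vals has length 8. The slice vals[2:7] selects indices [2, 3, 4, 5, 6] (2->8, 3->15, 4->1, 5->9, 6->15), giving [8, 15, 1, 9, 15]. So chunk = [8, 15, 1, 9, 15]. chunk has length 5. The slice chunk[::2] selects indices [0, 2, 4] (0->8, 2->1, 4->15), giving [8, 1, 15].

[8, 1, 15]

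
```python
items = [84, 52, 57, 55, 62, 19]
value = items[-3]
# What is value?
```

items has length 6. Negative index -3 maps to positive index 6 + (-3) = 3. items[3] = 55.

55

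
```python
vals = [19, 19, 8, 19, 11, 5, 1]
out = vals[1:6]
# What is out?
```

vals has length 7. The slice vals[1:6] selects indices [1, 2, 3, 4, 5] (1->19, 2->8, 3->19, 4->11, 5->5), giving [19, 8, 19, 11, 5].

[19, 8, 19, 11, 5]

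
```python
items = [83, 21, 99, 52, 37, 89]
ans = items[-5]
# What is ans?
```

items has length 6. Negative index -5 maps to positive index 6 + (-5) = 1. items[1] = 21.

21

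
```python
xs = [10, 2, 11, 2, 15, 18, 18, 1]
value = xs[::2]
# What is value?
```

xs has length 8. The slice xs[::2] selects indices [0, 2, 4, 6] (0->10, 2->11, 4->15, 6->18), giving [10, 11, 15, 18].

[10, 11, 15, 18]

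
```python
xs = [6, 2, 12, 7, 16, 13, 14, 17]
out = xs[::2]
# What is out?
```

xs has length 8. The slice xs[::2] selects indices [0, 2, 4, 6] (0->6, 2->12, 4->16, 6->14), giving [6, 12, 16, 14].

[6, 12, 16, 14]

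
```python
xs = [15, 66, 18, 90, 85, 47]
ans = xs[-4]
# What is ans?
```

xs has length 6. Negative index -4 maps to positive index 6 + (-4) = 2. xs[2] = 18.

18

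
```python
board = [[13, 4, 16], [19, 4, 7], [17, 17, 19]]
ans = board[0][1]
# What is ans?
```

board[0] = [13, 4, 16]. Taking column 1 of that row yields 4.

4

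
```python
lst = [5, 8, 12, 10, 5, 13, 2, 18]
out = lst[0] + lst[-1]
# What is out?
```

lst has length 8. lst[0] = 5.
lst has length 8. Negative index -1 maps to positive index 8 + (-1) = 7. lst[7] = 18.
Sum: 5 + 18 = 23.

23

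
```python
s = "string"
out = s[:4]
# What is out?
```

s has length 6. The slice s[:4] selects indices [0, 1, 2, 3] (0->'s', 1->'t', 2->'r', 3->'i'), giving 'stri'.

'stri'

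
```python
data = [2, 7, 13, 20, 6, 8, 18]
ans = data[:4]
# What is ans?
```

data has length 7. The slice data[:4] selects indices [0, 1, 2, 3] (0->2, 1->7, 2->13, 3->20), giving [2, 7, 13, 20].

[2, 7, 13, 20]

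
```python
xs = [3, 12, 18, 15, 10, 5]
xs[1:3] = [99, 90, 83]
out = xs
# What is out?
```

xs starts as [3, 12, 18, 15, 10, 5] (length 6). The slice xs[1:3] covers indices [1, 2] with values [12, 18]. Replacing that slice with [99, 90, 83] (different length) produces [3, 99, 90, 83, 15, 10, 5].

[3, 99, 90, 83, 15, 10, 5]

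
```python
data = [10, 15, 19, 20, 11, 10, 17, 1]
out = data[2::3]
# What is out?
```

data has length 8. The slice data[2::3] selects indices [2, 5] (2->19, 5->10), giving [19, 10].

[19, 10]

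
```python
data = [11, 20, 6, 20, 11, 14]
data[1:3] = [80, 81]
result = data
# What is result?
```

data starts as [11, 20, 6, 20, 11, 14] (length 6). The slice data[1:3] covers indices [1, 2] with values [20, 6]. Replacing that slice with [80, 81] (same length) produces [11, 80, 81, 20, 11, 14].

[11, 80, 81, 20, 11, 14]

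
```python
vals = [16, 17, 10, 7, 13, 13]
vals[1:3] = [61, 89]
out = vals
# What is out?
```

vals starts as [16, 17, 10, 7, 13, 13] (length 6). The slice vals[1:3] covers indices [1, 2] with values [17, 10]. Replacing that slice with [61, 89] (same length) produces [16, 61, 89, 7, 13, 13].

[16, 61, 89, 7, 13, 13]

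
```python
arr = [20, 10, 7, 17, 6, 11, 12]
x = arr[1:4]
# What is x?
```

arr has length 7. The slice arr[1:4] selects indices [1, 2, 3] (1->10, 2->7, 3->17), giving [10, 7, 17].

[10, 7, 17]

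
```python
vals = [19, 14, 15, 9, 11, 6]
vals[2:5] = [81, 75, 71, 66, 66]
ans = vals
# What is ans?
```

vals starts as [19, 14, 15, 9, 11, 6] (length 6). The slice vals[2:5] covers indices [2, 3, 4] with values [15, 9, 11]. Replacing that slice with [81, 75, 71, 66, 66] (different length) produces [19, 14, 81, 75, 71, 66, 66, 6].

[19, 14, 81, 75, 71, 66, 66, 6]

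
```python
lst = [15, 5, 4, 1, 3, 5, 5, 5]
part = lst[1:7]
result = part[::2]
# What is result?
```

lst has length 8. The slice lst[1:7] selects indices [1, 2, 3, 4, 5, 6] (1->5, 2->4, 3->1, 4->3, 5->5, 6->5), giving [5, 4, 1, 3, 5, 5]. So part = [5, 4, 1, 3, 5, 5]. part has length 6. The slice part[::2] selects indices [0, 2, 4] (0->5, 2->1, 4->5), giving [5, 1, 5].

[5, 1, 5]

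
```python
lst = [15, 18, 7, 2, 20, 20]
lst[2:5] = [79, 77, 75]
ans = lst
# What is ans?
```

lst starts as [15, 18, 7, 2, 20, 20] (length 6). The slice lst[2:5] covers indices [2, 3, 4] with values [7, 2, 20]. Replacing that slice with [79, 77, 75] (same length) produces [15, 18, 79, 77, 75, 20].

[15, 18, 79, 77, 75, 20]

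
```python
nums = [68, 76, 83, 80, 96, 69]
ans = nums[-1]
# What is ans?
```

nums has length 6. Negative index -1 maps to positive index 6 + (-1) = 5. nums[5] = 69.

69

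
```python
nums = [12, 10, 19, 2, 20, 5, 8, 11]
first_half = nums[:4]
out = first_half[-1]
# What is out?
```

nums has length 8. The slice nums[:4] selects indices [0, 1, 2, 3] (0->12, 1->10, 2->19, 3->2), giving [12, 10, 19, 2]. So first_half = [12, 10, 19, 2]. Then first_half[-1] = 2.

2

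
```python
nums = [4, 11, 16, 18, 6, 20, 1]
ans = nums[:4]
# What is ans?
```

nums has length 7. The slice nums[:4] selects indices [0, 1, 2, 3] (0->4, 1->11, 2->16, 3->18), giving [4, 11, 16, 18].

[4, 11, 16, 18]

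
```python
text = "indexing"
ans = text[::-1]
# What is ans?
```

text has length 8. The slice text[::-1] selects indices [7, 6, 5, 4, 3, 2, 1, 0] (7->'g', 6->'n', 5->'i', 4->'x', 3->'e', 2->'d', 1->'n', 0->'i'), giving 'gnixedni'.

'gnixedni'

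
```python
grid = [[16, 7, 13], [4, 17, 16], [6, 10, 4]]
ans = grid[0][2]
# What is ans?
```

grid[0] = [16, 7, 13]. Taking column 2 of that row yields 13.

13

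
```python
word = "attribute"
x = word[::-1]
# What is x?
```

word has length 9. The slice word[::-1] selects indices [8, 7, 6, 5, 4, 3, 2, 1, 0] (8->'e', 7->'t', 6->'u', 5->'b', 4->'i', 3->'r', 2->'t', 1->'t', 0->'a'), giving 'etubirtta'.

'etubirtta'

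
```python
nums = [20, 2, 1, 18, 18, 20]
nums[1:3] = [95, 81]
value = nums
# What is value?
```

nums starts as [20, 2, 1, 18, 18, 20] (length 6). The slice nums[1:3] covers indices [1, 2] with values [2, 1]. Replacing that slice with [95, 81] (same length) produces [20, 95, 81, 18, 18, 20].

[20, 95, 81, 18, 18, 20]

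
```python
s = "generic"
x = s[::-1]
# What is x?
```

s has length 7. The slice s[::-1] selects indices [6, 5, 4, 3, 2, 1, 0] (6->'c', 5->'i', 4->'r', 3->'e', 2->'n', 1->'e', 0->'g'), giving 'cireneg'.

'cireneg'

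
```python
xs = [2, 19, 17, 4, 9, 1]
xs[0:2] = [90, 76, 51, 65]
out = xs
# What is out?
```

xs starts as [2, 19, 17, 4, 9, 1] (length 6). The slice xs[0:2] covers indices [0, 1] with values [2, 19]. Replacing that slice with [90, 76, 51, 65] (different length) produces [90, 76, 51, 65, 17, 4, 9, 1].

[90, 76, 51, 65, 17, 4, 9, 1]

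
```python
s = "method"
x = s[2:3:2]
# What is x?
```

s has length 6. The slice s[2:3:2] selects indices [2] (2->'t'), giving 't'.

't'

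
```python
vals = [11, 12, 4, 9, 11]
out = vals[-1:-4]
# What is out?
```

vals has length 5. The slice vals[-1:-4] resolves to an empty index range, so the result is [].

[]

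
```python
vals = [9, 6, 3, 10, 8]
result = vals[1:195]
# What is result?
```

vals has length 5. The slice vals[1:195] selects indices [1, 2, 3, 4] (1->6, 2->3, 3->10, 4->8), giving [6, 3, 10, 8].

[6, 3, 10, 8]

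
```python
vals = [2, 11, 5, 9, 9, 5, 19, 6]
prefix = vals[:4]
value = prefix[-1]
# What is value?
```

vals has length 8. The slice vals[:4] selects indices [0, 1, 2, 3] (0->2, 1->11, 2->5, 3->9), giving [2, 11, 5, 9]. So prefix = [2, 11, 5, 9]. Then prefix[-1] = 9.

9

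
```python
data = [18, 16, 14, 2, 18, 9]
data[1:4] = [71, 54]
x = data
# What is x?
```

data starts as [18, 16, 14, 2, 18, 9] (length 6). The slice data[1:4] covers indices [1, 2, 3] with values [16, 14, 2]. Replacing that slice with [71, 54] (different length) produces [18, 71, 54, 18, 9].

[18, 71, 54, 18, 9]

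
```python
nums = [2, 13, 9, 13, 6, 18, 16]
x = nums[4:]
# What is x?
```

nums has length 7. The slice nums[4:] selects indices [4, 5, 6] (4->6, 5->18, 6->16), giving [6, 18, 16].

[6, 18, 16]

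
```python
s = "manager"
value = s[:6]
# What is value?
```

s has length 7. The slice s[:6] selects indices [0, 1, 2, 3, 4, 5] (0->'m', 1->'a', 2->'n', 3->'a', 4->'g', 5->'e'), giving 'manage'.

'manage'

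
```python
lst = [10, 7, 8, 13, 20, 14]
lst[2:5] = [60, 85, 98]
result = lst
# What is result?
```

lst starts as [10, 7, 8, 13, 20, 14] (length 6). The slice lst[2:5] covers indices [2, 3, 4] with values [8, 13, 20]. Replacing that slice with [60, 85, 98] (same length) produces [10, 7, 60, 85, 98, 14].

[10, 7, 60, 85, 98, 14]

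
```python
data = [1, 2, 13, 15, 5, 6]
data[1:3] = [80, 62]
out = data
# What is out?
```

data starts as [1, 2, 13, 15, 5, 6] (length 6). The slice data[1:3] covers indices [1, 2] with values [2, 13]. Replacing that slice with [80, 62] (same length) produces [1, 80, 62, 15, 5, 6].

[1, 80, 62, 15, 5, 6]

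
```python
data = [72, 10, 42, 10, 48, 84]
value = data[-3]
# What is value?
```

data has length 6. Negative index -3 maps to positive index 6 + (-3) = 3. data[3] = 10.

10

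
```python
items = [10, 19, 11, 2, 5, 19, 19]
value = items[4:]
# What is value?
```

items has length 7. The slice items[4:] selects indices [4, 5, 6] (4->5, 5->19, 6->19), giving [5, 19, 19].

[5, 19, 19]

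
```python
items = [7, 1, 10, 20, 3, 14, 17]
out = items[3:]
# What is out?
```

items has length 7. The slice items[3:] selects indices [3, 4, 5, 6] (3->20, 4->3, 5->14, 6->17), giving [20, 3, 14, 17].

[20, 3, 14, 17]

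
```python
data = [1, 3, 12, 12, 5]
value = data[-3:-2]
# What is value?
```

data has length 5. The slice data[-3:-2] selects indices [2] (2->12), giving [12].

[12]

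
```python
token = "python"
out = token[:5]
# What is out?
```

token has length 6. The slice token[:5] selects indices [0, 1, 2, 3, 4] (0->'p', 1->'y', 2->'t', 3->'h', 4->'o'), giving 'pytho'.

'pytho'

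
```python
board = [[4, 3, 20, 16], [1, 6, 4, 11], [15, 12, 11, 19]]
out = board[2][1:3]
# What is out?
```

board[2] = [15, 12, 11, 19]. board[2] has length 4. The slice board[2][1:3] selects indices [1, 2] (1->12, 2->11), giving [12, 11].

[12, 11]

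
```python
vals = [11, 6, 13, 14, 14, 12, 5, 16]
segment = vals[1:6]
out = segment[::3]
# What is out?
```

vals has length 8. The slice vals[1:6] selects indices [1, 2, 3, 4, 5] (1->6, 2->13, 3->14, 4->14, 5->12), giving [6, 13, 14, 14, 12]. So segment = [6, 13, 14, 14, 12]. segment has length 5. The slice segment[::3] selects indices [0, 3] (0->6, 3->14), giving [6, 14].

[6, 14]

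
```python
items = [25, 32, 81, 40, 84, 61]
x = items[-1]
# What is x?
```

items has length 6. Negative index -1 maps to positive index 6 + (-1) = 5. items[5] = 61.

61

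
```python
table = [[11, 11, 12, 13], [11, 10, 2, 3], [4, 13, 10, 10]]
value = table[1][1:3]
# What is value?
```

table[1] = [11, 10, 2, 3]. table[1] has length 4. The slice table[1][1:3] selects indices [1, 2] (1->10, 2->2), giving [10, 2].

[10, 2]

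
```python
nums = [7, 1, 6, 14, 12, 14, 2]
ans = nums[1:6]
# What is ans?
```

nums has length 7. The slice nums[1:6] selects indices [1, 2, 3, 4, 5] (1->1, 2->6, 3->14, 4->12, 5->14), giving [1, 6, 14, 12, 14].

[1, 6, 14, 12, 14]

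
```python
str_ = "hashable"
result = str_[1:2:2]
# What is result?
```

str_ has length 8. The slice str_[1:2:2] selects indices [1] (1->'a'), giving 'a'.

'a'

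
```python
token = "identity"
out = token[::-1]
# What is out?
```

token has length 8. The slice token[::-1] selects indices [7, 6, 5, 4, 3, 2, 1, 0] (7->'y', 6->'t', 5->'i', 4->'t', 3->'n', 2->'e', 1->'d', 0->'i'), giving 'ytitnedi'.

'ytitnedi'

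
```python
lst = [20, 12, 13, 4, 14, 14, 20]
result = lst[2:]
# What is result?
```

lst has length 7. The slice lst[2:] selects indices [2, 3, 4, 5, 6] (2->13, 3->4, 4->14, 5->14, 6->20), giving [13, 4, 14, 14, 20].

[13, 4, 14, 14, 20]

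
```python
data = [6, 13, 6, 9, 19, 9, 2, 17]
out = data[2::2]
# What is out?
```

data has length 8. The slice data[2::2] selects indices [2, 4, 6] (2->6, 4->19, 6->2), giving [6, 19, 2].

[6, 19, 2]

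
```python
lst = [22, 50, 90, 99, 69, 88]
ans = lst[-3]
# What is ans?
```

lst has length 6. Negative index -3 maps to positive index 6 + (-3) = 3. lst[3] = 99.

99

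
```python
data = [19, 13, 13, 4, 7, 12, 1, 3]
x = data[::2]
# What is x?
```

data has length 8. The slice data[::2] selects indices [0, 2, 4, 6] (0->19, 2->13, 4->7, 6->1), giving [19, 13, 7, 1].

[19, 13, 7, 1]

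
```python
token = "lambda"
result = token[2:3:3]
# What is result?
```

token has length 6. The slice token[2:3:3] selects indices [2] (2->'m'), giving 'm'.

'm'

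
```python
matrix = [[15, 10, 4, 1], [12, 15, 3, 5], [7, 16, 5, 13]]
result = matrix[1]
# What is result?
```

matrix has 3 rows. Row 1 is [12, 15, 3, 5].

[12, 15, 3, 5]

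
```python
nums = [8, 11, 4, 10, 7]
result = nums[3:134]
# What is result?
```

nums has length 5. The slice nums[3:134] selects indices [3, 4] (3->10, 4->7), giving [10, 7].

[10, 7]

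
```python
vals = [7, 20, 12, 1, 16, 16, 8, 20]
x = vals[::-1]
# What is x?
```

vals has length 8. The slice vals[::-1] selects indices [7, 6, 5, 4, 3, 2, 1, 0] (7->20, 6->8, 5->16, 4->16, 3->1, 2->12, 1->20, 0->7), giving [20, 8, 16, 16, 1, 12, 20, 7].

[20, 8, 16, 16, 1, 12, 20, 7]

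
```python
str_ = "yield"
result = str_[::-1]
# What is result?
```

str_ has length 5. The slice str_[::-1] selects indices [4, 3, 2, 1, 0] (4->'d', 3->'l', 2->'e', 1->'i', 0->'y'), giving 'dleiy'.

'dleiy'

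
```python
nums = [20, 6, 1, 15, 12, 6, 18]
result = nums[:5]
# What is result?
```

nums has length 7. The slice nums[:5] selects indices [0, 1, 2, 3, 4] (0->20, 1->6, 2->1, 3->15, 4->12), giving [20, 6, 1, 15, 12].

[20, 6, 1, 15, 12]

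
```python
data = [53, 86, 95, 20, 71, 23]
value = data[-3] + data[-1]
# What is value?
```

data has length 6. Negative index -3 maps to positive index 6 + (-3) = 3. data[3] = 20.
data has length 6. Negative index -1 maps to positive index 6 + (-1) = 5. data[5] = 23.
Sum: 20 + 23 = 43.

43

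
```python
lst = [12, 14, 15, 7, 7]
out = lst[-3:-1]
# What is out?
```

lst has length 5. The slice lst[-3:-1] selects indices [2, 3] (2->15, 3->7), giving [15, 7].

[15, 7]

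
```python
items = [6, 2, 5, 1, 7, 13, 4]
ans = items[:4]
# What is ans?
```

items has length 7. The slice items[:4] selects indices [0, 1, 2, 3] (0->6, 1->2, 2->5, 3->1), giving [6, 2, 5, 1].

[6, 2, 5, 1]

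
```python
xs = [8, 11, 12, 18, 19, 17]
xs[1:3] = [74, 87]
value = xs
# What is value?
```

xs starts as [8, 11, 12, 18, 19, 17] (length 6). The slice xs[1:3] covers indices [1, 2] with values [11, 12]. Replacing that slice with [74, 87] (same length) produces [8, 74, 87, 18, 19, 17].

[8, 74, 87, 18, 19, 17]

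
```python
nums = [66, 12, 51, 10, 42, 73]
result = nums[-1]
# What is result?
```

nums has length 6. Negative index -1 maps to positive index 6 + (-1) = 5. nums[5] = 73.

73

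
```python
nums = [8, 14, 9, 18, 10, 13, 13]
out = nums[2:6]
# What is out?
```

nums has length 7. The slice nums[2:6] selects indices [2, 3, 4, 5] (2->9, 3->18, 4->10, 5->13), giving [9, 18, 10, 13].

[9, 18, 10, 13]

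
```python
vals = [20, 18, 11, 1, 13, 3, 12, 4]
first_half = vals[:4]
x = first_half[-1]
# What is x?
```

vals has length 8. The slice vals[:4] selects indices [0, 1, 2, 3] (0->20, 1->18, 2->11, 3->1), giving [20, 18, 11, 1]. So first_half = [20, 18, 11, 1]. Then first_half[-1] = 1.

1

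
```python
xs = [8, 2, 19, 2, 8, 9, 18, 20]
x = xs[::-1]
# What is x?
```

xs has length 8. The slice xs[::-1] selects indices [7, 6, 5, 4, 3, 2, 1, 0] (7->20, 6->18, 5->9, 4->8, 3->2, 2->19, 1->2, 0->8), giving [20, 18, 9, 8, 2, 19, 2, 8].

[20, 18, 9, 8, 2, 19, 2, 8]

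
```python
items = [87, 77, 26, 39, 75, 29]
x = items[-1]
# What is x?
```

items has length 6. Negative index -1 maps to positive index 6 + (-1) = 5. items[5] = 29.

29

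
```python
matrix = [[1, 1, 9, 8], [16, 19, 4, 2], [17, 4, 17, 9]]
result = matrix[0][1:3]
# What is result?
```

matrix[0] = [1, 1, 9, 8]. matrix[0] has length 4. The slice matrix[0][1:3] selects indices [1, 2] (1->1, 2->9), giving [1, 9].

[1, 9]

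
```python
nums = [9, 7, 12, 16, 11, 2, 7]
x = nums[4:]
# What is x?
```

nums has length 7. The slice nums[4:] selects indices [4, 5, 6] (4->11, 5->2, 6->7), giving [11, 2, 7].

[11, 2, 7]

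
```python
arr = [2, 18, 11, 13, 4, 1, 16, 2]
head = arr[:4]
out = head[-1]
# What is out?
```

arr has length 8. The slice arr[:4] selects indices [0, 1, 2, 3] (0->2, 1->18, 2->11, 3->13), giving [2, 18, 11, 13]. So head = [2, 18, 11, 13]. Then head[-1] = 13.

13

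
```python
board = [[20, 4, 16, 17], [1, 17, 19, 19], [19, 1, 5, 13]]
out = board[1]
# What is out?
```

board has 3 rows. Row 1 is [1, 17, 19, 19].

[1, 17, 19, 19]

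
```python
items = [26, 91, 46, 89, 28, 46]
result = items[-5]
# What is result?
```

items has length 6. Negative index -5 maps to positive index 6 + (-5) = 1. items[1] = 91.

91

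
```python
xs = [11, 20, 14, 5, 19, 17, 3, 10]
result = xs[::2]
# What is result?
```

xs has length 8. The slice xs[::2] selects indices [0, 2, 4, 6] (0->11, 2->14, 4->19, 6->3), giving [11, 14, 19, 3].

[11, 14, 19, 3]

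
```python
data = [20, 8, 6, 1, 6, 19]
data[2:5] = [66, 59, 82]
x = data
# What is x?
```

data starts as [20, 8, 6, 1, 6, 19] (length 6). The slice data[2:5] covers indices [2, 3, 4] with values [6, 1, 6]. Replacing that slice with [66, 59, 82] (same length) produces [20, 8, 66, 59, 82, 19].

[20, 8, 66, 59, 82, 19]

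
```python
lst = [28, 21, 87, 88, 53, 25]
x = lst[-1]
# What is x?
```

lst has length 6. Negative index -1 maps to positive index 6 + (-1) = 5. lst[5] = 25.

25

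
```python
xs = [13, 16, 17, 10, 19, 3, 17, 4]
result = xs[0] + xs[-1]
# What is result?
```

xs has length 8. xs[0] = 13.
xs has length 8. Negative index -1 maps to positive index 8 + (-1) = 7. xs[7] = 4.
Sum: 13 + 4 = 17.

17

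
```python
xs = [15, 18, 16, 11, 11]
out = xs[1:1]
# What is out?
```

xs has length 5. The slice xs[1:1] resolves to an empty index range, so the result is [].

[]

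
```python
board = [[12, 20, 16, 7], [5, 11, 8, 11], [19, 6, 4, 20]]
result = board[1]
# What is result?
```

board has 3 rows. Row 1 is [5, 11, 8, 11].

[5, 11, 8, 11]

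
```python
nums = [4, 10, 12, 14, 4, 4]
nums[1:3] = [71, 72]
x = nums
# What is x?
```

nums starts as [4, 10, 12, 14, 4, 4] (length 6). The slice nums[1:3] covers indices [1, 2] with values [10, 12]. Replacing that slice with [71, 72] (same length) produces [4, 71, 72, 14, 4, 4].

[4, 71, 72, 14, 4, 4]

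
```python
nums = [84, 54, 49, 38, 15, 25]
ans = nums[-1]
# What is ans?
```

nums has length 6. Negative index -1 maps to positive index 6 + (-1) = 5. nums[5] = 25.

25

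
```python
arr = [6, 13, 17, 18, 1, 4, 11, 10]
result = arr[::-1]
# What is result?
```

arr has length 8. The slice arr[::-1] selects indices [7, 6, 5, 4, 3, 2, 1, 0] (7->10, 6->11, 5->4, 4->1, 3->18, 2->17, 1->13, 0->6), giving [10, 11, 4, 1, 18, 17, 13, 6].

[10, 11, 4, 1, 18, 17, 13, 6]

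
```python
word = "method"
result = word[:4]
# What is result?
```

word has length 6. The slice word[:4] selects indices [0, 1, 2, 3] (0->'m', 1->'e', 2->'t', 3->'h'), giving 'meth'.

'meth'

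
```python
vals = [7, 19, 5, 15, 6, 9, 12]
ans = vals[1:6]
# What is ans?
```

vals has length 7. The slice vals[1:6] selects indices [1, 2, 3, 4, 5] (1->19, 2->5, 3->15, 4->6, 5->9), giving [19, 5, 15, 6, 9].

[19, 5, 15, 6, 9]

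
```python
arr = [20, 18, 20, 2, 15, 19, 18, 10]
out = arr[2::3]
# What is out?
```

arr has length 8. The slice arr[2::3] selects indices [2, 5] (2->20, 5->19), giving [20, 19].

[20, 19]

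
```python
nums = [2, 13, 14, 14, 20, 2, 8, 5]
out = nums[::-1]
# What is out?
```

nums has length 8. The slice nums[::-1] selects indices [7, 6, 5, 4, 3, 2, 1, 0] (7->5, 6->8, 5->2, 4->20, 3->14, 2->14, 1->13, 0->2), giving [5, 8, 2, 20, 14, 14, 13, 2].

[5, 8, 2, 20, 14, 14, 13, 2]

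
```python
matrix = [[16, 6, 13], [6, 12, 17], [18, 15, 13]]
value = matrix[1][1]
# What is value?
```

matrix[1] = [6, 12, 17]. Taking column 1 of that row yields 12.

12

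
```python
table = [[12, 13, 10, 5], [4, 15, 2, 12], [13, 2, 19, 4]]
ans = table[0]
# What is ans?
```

table has 3 rows. Row 0 is [12, 13, 10, 5].

[12, 13, 10, 5]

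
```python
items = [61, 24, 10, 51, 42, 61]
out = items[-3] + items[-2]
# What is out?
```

items has length 6. Negative index -3 maps to positive index 6 + (-3) = 3. items[3] = 51.
items has length 6. Negative index -2 maps to positive index 6 + (-2) = 4. items[4] = 42.
Sum: 51 + 42 = 93.

93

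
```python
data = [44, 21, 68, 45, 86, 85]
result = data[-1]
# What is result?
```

data has length 6. Negative index -1 maps to positive index 6 + (-1) = 5. data[5] = 85.

85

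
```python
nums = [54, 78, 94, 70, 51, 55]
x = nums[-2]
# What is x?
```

nums has length 6. Negative index -2 maps to positive index 6 + (-2) = 4. nums[4] = 51.

51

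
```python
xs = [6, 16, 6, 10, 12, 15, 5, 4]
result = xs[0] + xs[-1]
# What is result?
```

xs has length 8. xs[0] = 6.
xs has length 8. Negative index -1 maps to positive index 8 + (-1) = 7. xs[7] = 4.
Sum: 6 + 4 = 10.

10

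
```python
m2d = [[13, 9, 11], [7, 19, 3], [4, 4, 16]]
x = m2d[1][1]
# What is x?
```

m2d[1] = [7, 19, 3]. Taking column 1 of that row yields 19.

19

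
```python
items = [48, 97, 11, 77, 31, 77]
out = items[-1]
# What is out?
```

items has length 6. Negative index -1 maps to positive index 6 + (-1) = 5. items[5] = 77.

77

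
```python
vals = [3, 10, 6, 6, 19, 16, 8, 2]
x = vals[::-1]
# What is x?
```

vals has length 8. The slice vals[::-1] selects indices [7, 6, 5, 4, 3, 2, 1, 0] (7->2, 6->8, 5->16, 4->19, 3->6, 2->6, 1->10, 0->3), giving [2, 8, 16, 19, 6, 6, 10, 3].

[2, 8, 16, 19, 6, 6, 10, 3]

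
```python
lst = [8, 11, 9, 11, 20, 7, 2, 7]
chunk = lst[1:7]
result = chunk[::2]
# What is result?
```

lst has length 8. The slice lst[1:7] selects indices [1, 2, 3, 4, 5, 6] (1->11, 2->9, 3->11, 4->20, 5->7, 6->2), giving [11, 9, 11, 20, 7, 2]. So chunk = [11, 9, 11, 20, 7, 2]. chunk has length 6. The slice chunk[::2] selects indices [0, 2, 4] (0->11, 2->11, 4->7), giving [11, 11, 7].

[11, 11, 7]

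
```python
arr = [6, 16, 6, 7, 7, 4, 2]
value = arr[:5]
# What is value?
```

arr has length 7. The slice arr[:5] selects indices [0, 1, 2, 3, 4] (0->6, 1->16, 2->6, 3->7, 4->7), giving [6, 16, 6, 7, 7].

[6, 16, 6, 7, 7]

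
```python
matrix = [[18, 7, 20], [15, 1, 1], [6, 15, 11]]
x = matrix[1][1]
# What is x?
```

matrix[1] = [15, 1, 1]. Taking column 1 of that row yields 1.

1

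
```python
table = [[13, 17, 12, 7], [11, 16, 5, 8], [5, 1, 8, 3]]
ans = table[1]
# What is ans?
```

table has 3 rows. Row 1 is [11, 16, 5, 8].

[11, 16, 5, 8]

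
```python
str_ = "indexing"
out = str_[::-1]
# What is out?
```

str_ has length 8. The slice str_[::-1] selects indices [7, 6, 5, 4, 3, 2, 1, 0] (7->'g', 6->'n', 5->'i', 4->'x', 3->'e', 2->'d', 1->'n', 0->'i'), giving 'gnixedni'.

'gnixedni'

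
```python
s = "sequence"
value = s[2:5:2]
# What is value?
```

s has length 8. The slice s[2:5:2] selects indices [2, 4] (2->'q', 4->'e'), giving 'qe'.

'qe'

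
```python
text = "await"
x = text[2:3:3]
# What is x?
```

text has length 5. The slice text[2:3:3] selects indices [2] (2->'a'), giving 'a'.

'a'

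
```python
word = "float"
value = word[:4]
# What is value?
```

word has length 5. The slice word[:4] selects indices [0, 1, 2, 3] (0->'f', 1->'l', 2->'o', 3->'a'), giving 'floa'.

'floa'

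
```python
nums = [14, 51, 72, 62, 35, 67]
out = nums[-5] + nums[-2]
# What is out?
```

nums has length 6. Negative index -5 maps to positive index 6 + (-5) = 1. nums[1] = 51.
nums has length 6. Negative index -2 maps to positive index 6 + (-2) = 4. nums[4] = 35.
Sum: 51 + 35 = 86.

86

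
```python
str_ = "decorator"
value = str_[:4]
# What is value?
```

str_ has length 9. The slice str_[:4] selects indices [0, 1, 2, 3] (0->'d', 1->'e', 2->'c', 3->'o'), giving 'deco'.

'deco'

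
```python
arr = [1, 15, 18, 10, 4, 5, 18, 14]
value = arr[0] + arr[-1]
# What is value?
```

arr has length 8. arr[0] = 1.
arr has length 8. Negative index -1 maps to positive index 8 + (-1) = 7. arr[7] = 14.
Sum: 1 + 14 = 15.

15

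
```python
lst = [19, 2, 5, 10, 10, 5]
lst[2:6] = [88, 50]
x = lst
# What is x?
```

lst starts as [19, 2, 5, 10, 10, 5] (length 6). The slice lst[2:6] covers indices [2, 3, 4, 5] with values [5, 10, 10, 5]. Replacing that slice with [88, 50] (different length) produces [19, 2, 88, 50].

[19, 2, 88, 50]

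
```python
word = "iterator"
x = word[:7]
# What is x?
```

word has length 8. The slice word[:7] selects indices [0, 1, 2, 3, 4, 5, 6] (0->'i', 1->'t', 2->'e', 3->'r', 4->'a', 5->'t', 6->'o'), giving 'iterato'.

'iterato'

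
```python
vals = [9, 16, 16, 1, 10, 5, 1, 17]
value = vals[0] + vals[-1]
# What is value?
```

vals has length 8. vals[0] = 9.
vals has length 8. Negative index -1 maps to positive index 8 + (-1) = 7. vals[7] = 17.
Sum: 9 + 17 = 26.

26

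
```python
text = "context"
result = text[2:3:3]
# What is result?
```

text has length 7. The slice text[2:3:3] selects indices [2] (2->'n'), giving 'n'.

'n'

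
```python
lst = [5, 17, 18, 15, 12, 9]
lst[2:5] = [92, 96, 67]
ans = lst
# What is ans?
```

lst starts as [5, 17, 18, 15, 12, 9] (length 6). The slice lst[2:5] covers indices [2, 3, 4] with values [18, 15, 12]. Replacing that slice with [92, 96, 67] (same length) produces [5, 17, 92, 96, 67, 9].

[5, 17, 92, 96, 67, 9]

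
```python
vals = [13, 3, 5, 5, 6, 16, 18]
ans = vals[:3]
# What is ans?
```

vals has length 7. The slice vals[:3] selects indices [0, 1, 2] (0->13, 1->3, 2->5), giving [13, 3, 5].

[13, 3, 5]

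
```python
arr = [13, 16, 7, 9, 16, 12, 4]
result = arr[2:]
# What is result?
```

arr has length 7. The slice arr[2:] selects indices [2, 3, 4, 5, 6] (2->7, 3->9, 4->16, 5->12, 6->4), giving [7, 9, 16, 12, 4].

[7, 9, 16, 12, 4]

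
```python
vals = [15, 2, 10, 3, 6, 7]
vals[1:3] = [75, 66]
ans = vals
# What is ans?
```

vals starts as [15, 2, 10, 3, 6, 7] (length 6). The slice vals[1:3] covers indices [1, 2] with values [2, 10]. Replacing that slice with [75, 66] (same length) produces [15, 75, 66, 3, 6, 7].

[15, 75, 66, 3, 6, 7]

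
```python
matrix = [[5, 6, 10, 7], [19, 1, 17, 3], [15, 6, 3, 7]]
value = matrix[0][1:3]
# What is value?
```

matrix[0] = [5, 6, 10, 7]. matrix[0] has length 4. The slice matrix[0][1:3] selects indices [1, 2] (1->6, 2->10), giving [6, 10].

[6, 10]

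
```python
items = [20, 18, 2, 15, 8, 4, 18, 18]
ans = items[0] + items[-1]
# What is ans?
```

items has length 8. items[0] = 20.
items has length 8. Negative index -1 maps to positive index 8 + (-1) = 7. items[7] = 18.
Sum: 20 + 18 = 38.

38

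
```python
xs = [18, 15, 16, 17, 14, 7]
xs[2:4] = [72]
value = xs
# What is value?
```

xs starts as [18, 15, 16, 17, 14, 7] (length 6). The slice xs[2:4] covers indices [2, 3] with values [16, 17]. Replacing that slice with [72] (different length) produces [18, 15, 72, 14, 7].

[18, 15, 72, 14, 7]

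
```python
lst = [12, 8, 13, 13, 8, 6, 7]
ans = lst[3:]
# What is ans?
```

lst has length 7. The slice lst[3:] selects indices [3, 4, 5, 6] (3->13, 4->8, 5->6, 6->7), giving [13, 8, 6, 7].

[13, 8, 6, 7]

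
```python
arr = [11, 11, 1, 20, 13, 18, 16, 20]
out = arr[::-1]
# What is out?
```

arr has length 8. The slice arr[::-1] selects indices [7, 6, 5, 4, 3, 2, 1, 0] (7->20, 6->16, 5->18, 4->13, 3->20, 2->1, 1->11, 0->11), giving [20, 16, 18, 13, 20, 1, 11, 11].

[20, 16, 18, 13, 20, 1, 11, 11]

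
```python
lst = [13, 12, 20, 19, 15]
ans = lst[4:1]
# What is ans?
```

lst has length 5. The slice lst[4:1] resolves to an empty index range, so the result is [].

[]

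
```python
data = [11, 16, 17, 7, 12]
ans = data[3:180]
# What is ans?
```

data has length 5. The slice data[3:180] selects indices [3, 4] (3->7, 4->12), giving [7, 12].

[7, 12]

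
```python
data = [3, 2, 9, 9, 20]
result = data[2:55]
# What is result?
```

data has length 5. The slice data[2:55] selects indices [2, 3, 4] (2->9, 3->9, 4->20), giving [9, 9, 20].

[9, 9, 20]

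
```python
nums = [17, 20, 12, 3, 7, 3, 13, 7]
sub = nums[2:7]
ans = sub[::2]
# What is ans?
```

nums has length 8. The slice nums[2:7] selects indices [2, 3, 4, 5, 6] (2->12, 3->3, 4->7, 5->3, 6->13), giving [12, 3, 7, 3, 13]. So sub = [12, 3, 7, 3, 13]. sub has length 5. The slice sub[::2] selects indices [0, 2, 4] (0->12, 2->7, 4->13), giving [12, 7, 13].

[12, 7, 13]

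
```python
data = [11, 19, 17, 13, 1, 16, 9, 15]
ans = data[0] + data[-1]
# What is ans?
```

data has length 8. data[0] = 11.
data has length 8. Negative index -1 maps to positive index 8 + (-1) = 7. data[7] = 15.
Sum: 11 + 15 = 26.

26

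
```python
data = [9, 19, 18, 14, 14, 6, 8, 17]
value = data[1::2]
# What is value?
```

data has length 8. The slice data[1::2] selects indices [1, 3, 5, 7] (1->19, 3->14, 5->6, 7->17), giving [19, 14, 6, 17].

[19, 14, 6, 17]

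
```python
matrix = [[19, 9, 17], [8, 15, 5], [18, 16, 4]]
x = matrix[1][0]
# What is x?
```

matrix[1] = [8, 15, 5]. Taking column 0 of that row yields 8.

8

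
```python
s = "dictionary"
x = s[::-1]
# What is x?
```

s has length 10. The slice s[::-1] selects indices [9, 8, 7, 6, 5, 4, 3, 2, 1, 0] (9->'y', 8->'r', 7->'a', 6->'n', 5->'o', 4->'i', 3->'t', 2->'c', 1->'i', 0->'d'), giving 'yranoitcid'.

'yranoitcid'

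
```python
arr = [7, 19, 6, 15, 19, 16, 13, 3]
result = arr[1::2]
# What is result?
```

arr has length 8. The slice arr[1::2] selects indices [1, 3, 5, 7] (1->19, 3->15, 5->16, 7->3), giving [19, 15, 16, 3].

[19, 15, 16, 3]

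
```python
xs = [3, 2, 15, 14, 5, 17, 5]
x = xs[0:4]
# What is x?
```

xs has length 7. The slice xs[0:4] selects indices [0, 1, 2, 3] (0->3, 1->2, 2->15, 3->14), giving [3, 2, 15, 14].

[3, 2, 15, 14]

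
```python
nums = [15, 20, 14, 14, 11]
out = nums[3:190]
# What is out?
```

nums has length 5. The slice nums[3:190] selects indices [3, 4] (3->14, 4->11), giving [14, 11].

[14, 11]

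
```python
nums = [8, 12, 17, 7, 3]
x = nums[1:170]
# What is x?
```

nums has length 5. The slice nums[1:170] selects indices [1, 2, 3, 4] (1->12, 2->17, 3->7, 4->3), giving [12, 17, 7, 3].

[12, 17, 7, 3]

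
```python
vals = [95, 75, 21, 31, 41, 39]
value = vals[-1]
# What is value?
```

vals has length 6. Negative index -1 maps to positive index 6 + (-1) = 5. vals[5] = 39.

39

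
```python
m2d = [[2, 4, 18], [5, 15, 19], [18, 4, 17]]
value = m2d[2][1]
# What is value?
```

m2d[2] = [18, 4, 17]. Taking column 1 of that row yields 4.

4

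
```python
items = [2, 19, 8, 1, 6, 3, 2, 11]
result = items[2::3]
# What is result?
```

items has length 8. The slice items[2::3] selects indices [2, 5] (2->8, 5->3), giving [8, 3].

[8, 3]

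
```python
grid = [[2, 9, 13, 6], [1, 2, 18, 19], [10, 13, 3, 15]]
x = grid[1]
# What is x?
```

grid has 3 rows. Row 1 is [1, 2, 18, 19].

[1, 2, 18, 19]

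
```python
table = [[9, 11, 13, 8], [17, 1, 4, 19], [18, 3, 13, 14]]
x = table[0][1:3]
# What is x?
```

table[0] = [9, 11, 13, 8]. table[0] has length 4. The slice table[0][1:3] selects indices [1, 2] (1->11, 2->13), giving [11, 13].

[11, 13]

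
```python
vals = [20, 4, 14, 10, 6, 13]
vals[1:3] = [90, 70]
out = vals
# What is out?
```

vals starts as [20, 4, 14, 10, 6, 13] (length 6). The slice vals[1:3] covers indices [1, 2] with values [4, 14]. Replacing that slice with [90, 70] (same length) produces [20, 90, 70, 10, 6, 13].

[20, 90, 70, 10, 6, 13]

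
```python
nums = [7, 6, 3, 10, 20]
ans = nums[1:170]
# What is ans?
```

nums has length 5. The slice nums[1:170] selects indices [1, 2, 3, 4] (1->6, 2->3, 3->10, 4->20), giving [6, 3, 10, 20].

[6, 3, 10, 20]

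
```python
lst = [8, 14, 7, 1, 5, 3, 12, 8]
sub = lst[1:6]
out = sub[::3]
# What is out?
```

lst has length 8. The slice lst[1:6] selects indices [1, 2, 3, 4, 5] (1->14, 2->7, 3->1, 4->5, 5->3), giving [14, 7, 1, 5, 3]. So sub = [14, 7, 1, 5, 3]. sub has length 5. The slice sub[::3] selects indices [0, 3] (0->14, 3->5), giving [14, 5].

[14, 5]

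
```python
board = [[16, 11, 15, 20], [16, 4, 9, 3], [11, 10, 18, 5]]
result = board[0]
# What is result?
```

board has 3 rows. Row 0 is [16, 11, 15, 20].

[16, 11, 15, 20]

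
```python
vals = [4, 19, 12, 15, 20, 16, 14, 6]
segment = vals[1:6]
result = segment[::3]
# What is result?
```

vals has length 8. The slice vals[1:6] selects indices [1, 2, 3, 4, 5] (1->19, 2->12, 3->15, 4->20, 5->16), giving [19, 12, 15, 20, 16]. So segment = [19, 12, 15, 20, 16]. segment has length 5. The slice segment[::3] selects indices [0, 3] (0->19, 3->20), giving [19, 20].

[19, 20]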